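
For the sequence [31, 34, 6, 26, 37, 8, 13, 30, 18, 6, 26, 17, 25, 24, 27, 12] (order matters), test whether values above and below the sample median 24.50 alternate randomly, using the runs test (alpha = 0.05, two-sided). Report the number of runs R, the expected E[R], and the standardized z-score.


Step 1: Compute median = 24.50; label A = above, B = below.
Labels in order: AABAABBABBABABAB  (n_A = 8, n_B = 8)
Step 2: Count runs R = 12.
Step 3: Under H0 (random ordering), E[R] = 2*n_A*n_B/(n_A+n_B) + 1 = 2*8*8/16 + 1 = 9.0000.
        Var[R] = 2*n_A*n_B*(2*n_A*n_B - n_A - n_B) / ((n_A+n_B)^2 * (n_A+n_B-1)) = 14336/3840 = 3.7333.
        SD[R] = 1.9322.
Step 4: Continuity-corrected z = (R - 0.5 - E[R]) / SD[R] = (12 - 0.5 - 9.0000) / 1.9322 = 1.2939.
Step 5: Two-sided p-value via normal approximation = 2*(1 - Phi(|z|)) = 0.195709.
Step 6: alpha = 0.05. fail to reject H0.

R = 12, z = 1.2939, p = 0.195709, fail to reject H0.


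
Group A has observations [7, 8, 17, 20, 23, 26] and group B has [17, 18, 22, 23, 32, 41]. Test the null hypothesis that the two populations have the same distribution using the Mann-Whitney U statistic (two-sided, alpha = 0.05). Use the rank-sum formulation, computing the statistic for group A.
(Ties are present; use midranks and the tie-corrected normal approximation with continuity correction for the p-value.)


Step 1: Combine and sort all 12 observations; assign midranks.
sorted (value, group): (7,X), (8,X), (17,X), (17,Y), (18,Y), (20,X), (22,Y), (23,X), (23,Y), (26,X), (32,Y), (41,Y)
ranks: 7->1, 8->2, 17->3.5, 17->3.5, 18->5, 20->6, 22->7, 23->8.5, 23->8.5, 26->10, 32->11, 41->12
Step 2: Rank sum for X: R1 = 1 + 2 + 3.5 + 6 + 8.5 + 10 = 31.
Step 3: U_X = R1 - n1(n1+1)/2 = 31 - 6*7/2 = 31 - 21 = 10.
       U_Y = n1*n2 - U_X = 36 - 10 = 26.
Step 4: Ties are present, so use the tie-corrected normal approximation (with continuity correction) for the p-value.
Step 5: p-value = 0.228133; compare to alpha = 0.05. fail to reject H0.

U_X = 10, p = 0.228133, fail to reject H0 at alpha = 0.05.


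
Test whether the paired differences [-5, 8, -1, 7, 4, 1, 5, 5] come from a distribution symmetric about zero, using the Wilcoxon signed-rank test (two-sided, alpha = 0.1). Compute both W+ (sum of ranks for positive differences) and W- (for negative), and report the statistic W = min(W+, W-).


Step 1: Drop any zero differences (none here) and take |d_i|.
|d| = [5, 8, 1, 7, 4, 1, 5, 5]
Step 2: Midrank |d_i| (ties get averaged ranks).
ranks: |5|->5, |8|->8, |1|->1.5, |7|->7, |4|->3, |1|->1.5, |5|->5, |5|->5
Step 3: Attach original signs; sum ranks with positive sign and with negative sign.
W+ = 8 + 7 + 3 + 1.5 + 5 + 5 = 29.5
W- = 5 + 1.5 = 6.5
(Check: W+ + W- = 36 should equal n(n+1)/2 = 36.)
Step 4: Test statistic W = min(W+, W-) = 6.5.
Step 5: Ties in |d|, so use the tie-corrected normal approximation.
        E[W] = n(n+1)/4 = 8*9/4 = 18.
        Tie groups: |d|=1 (t=2), |d|=5 (t=3); sum(t^3 - t) = 30.
        Var[W] = n(n+1)(2n+1)/24 - sum(t^3-t)/48 = 1224/24 - 30/48 = 50.375.
        z = (W - E[W]) / sqrt(Var[W]) = (6.5 - 18) / 7.0975 = -1.6203.
        Two-sided p = 2*Phi(z) = 0.105172.
Step 6: alpha = 0.1. fail to reject H0.

W+ = 29.5, W- = 6.5, W = min = 6.5, p = 0.105172, fail to reject H0.


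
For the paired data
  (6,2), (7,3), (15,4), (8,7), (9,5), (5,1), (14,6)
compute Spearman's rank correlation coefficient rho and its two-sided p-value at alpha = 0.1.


Step 1: Rank x and y separately (midranks; no ties here).
rank(x): 6->2, 7->3, 15->7, 8->4, 9->5, 5->1, 14->6
rank(y): 2->2, 3->3, 4->4, 7->7, 5->5, 1->1, 6->6
Step 2: d_i = R_x(i) - R_y(i); compute d_i^2.
  (2-2)^2=0, (3-3)^2=0, (7-4)^2=9, (4-7)^2=9, (5-5)^2=0, (1-1)^2=0, (6-6)^2=0
sum(d^2) = 18.
Step 3: rho = 1 - 6*18 / (7*(7^2 - 1)) = 1 - 108/336 = 0.678571.
Step 4: Under H0, t = rho * sqrt((n-2)/(1-rho^2)) = 2.0657 ~ t(5).
Step 5: Two-sided p-value from the t-distribution with 5 df = 0.093750.
Step 6: alpha = 0.1. reject H0.

rho = 0.6786, p = 0.093750, reject H0 at alpha = 0.1.


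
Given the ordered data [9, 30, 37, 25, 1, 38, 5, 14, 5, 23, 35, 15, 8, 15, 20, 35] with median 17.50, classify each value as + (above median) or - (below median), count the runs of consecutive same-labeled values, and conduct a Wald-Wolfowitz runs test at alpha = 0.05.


Step 1: Compute median = 17.50; label A = above, B = below.
Labels in order: BAAABABBBAABBBAA  (n_A = 8, n_B = 8)
Step 2: Count runs R = 8.
Step 3: Under H0 (random ordering), E[R] = 2*n_A*n_B/(n_A+n_B) + 1 = 2*8*8/16 + 1 = 9.0000.
        Var[R] = 2*n_A*n_B*(2*n_A*n_B - n_A - n_B) / ((n_A+n_B)^2 * (n_A+n_B-1)) = 14336/3840 = 3.7333.
        SD[R] = 1.9322.
Step 4: Continuity-corrected z = (R + 0.5 - E[R]) / SD[R] = (8 + 0.5 - 9.0000) / 1.9322 = -0.2588.
Step 5: Two-sided p-value via normal approximation = 2*(1 - Phi(|z|)) = 0.795809.
Step 6: alpha = 0.05. fail to reject H0.

R = 8, z = -0.2588, p = 0.795809, fail to reject H0.


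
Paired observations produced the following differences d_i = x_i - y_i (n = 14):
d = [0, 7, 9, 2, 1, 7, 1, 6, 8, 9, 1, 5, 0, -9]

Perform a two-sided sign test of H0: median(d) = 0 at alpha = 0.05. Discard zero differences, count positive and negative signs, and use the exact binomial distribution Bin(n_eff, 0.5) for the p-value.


Step 1: Discard zero differences. Original n = 14; n_eff = number of nonzero differences = 12.
Nonzero differences (with sign): +7, +9, +2, +1, +7, +1, +6, +8, +9, +1, +5, -9
Step 2: Count signs: positive = 11, negative = 1.
Step 3: Under H0: P(positive) = 0.5, so the number of positives S ~ Bin(12, 0.5).
Step 4: Two-sided exact p-value = sum of Bin(12,0.5) probabilities at or below the observed probability = 0.006348.
Step 5: alpha = 0.05. reject H0.

n_eff = 12, pos = 11, neg = 1, p = 0.006348, reject H0.


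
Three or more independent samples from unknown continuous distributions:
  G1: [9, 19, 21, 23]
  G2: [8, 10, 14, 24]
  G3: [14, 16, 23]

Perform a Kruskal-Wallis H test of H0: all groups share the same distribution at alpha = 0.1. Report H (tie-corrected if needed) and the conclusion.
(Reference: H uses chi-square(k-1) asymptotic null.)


Step 1: Combine all N = 11 observations and assign midranks.
sorted (value, group, rank): (8,G2,1), (9,G1,2), (10,G2,3), (14,G2,4.5), (14,G3,4.5), (16,G3,6), (19,G1,7), (21,G1,8), (23,G1,9.5), (23,G3,9.5), (24,G2,11)
Step 2: Sum ranks within each group.
R_1 = 26.5 (n_1 = 4)
R_2 = 19.5 (n_2 = 4)
R_3 = 20 (n_3 = 3)
Step 3: H = 12/(N(N+1)) * sum(R_i^2/n_i) - 3(N+1)
     = 12/(11*12) * (26.5^2/4 + 19.5^2/4 + 20^2/3) - 3*12
     = 0.090909 * 403.958 - 36
     = 0.723485.
Step 4: Ties present; correction factor C = 1 - 12/(11^3 - 11) = 0.990909. Corrected H = 0.723485 / 0.990909 = 0.730122.
Step 5: Under H0, H ~ chi^2(2); p-value = 0.694154.
Step 6: alpha = 0.1. fail to reject H0.

H = 0.7301, df = 2, p = 0.694154, fail to reject H0.


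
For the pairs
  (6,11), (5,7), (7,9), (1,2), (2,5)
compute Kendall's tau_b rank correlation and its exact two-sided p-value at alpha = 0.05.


Step 1: Enumerate the 10 unordered pairs (i,j) with i<j and classify each by sign(x_j-x_i) * sign(y_j-y_i).
  (1,2):dx=-1,dy=-4->C; (1,3):dx=+1,dy=-2->D; (1,4):dx=-5,dy=-9->C; (1,5):dx=-4,dy=-6->C
  (2,3):dx=+2,dy=+2->C; (2,4):dx=-4,dy=-5->C; (2,5):dx=-3,dy=-2->C; (3,4):dx=-6,dy=-7->C
  (3,5):dx=-5,dy=-4->C; (4,5):dx=+1,dy=+3->C
Step 2: C = 9, D = 1, total pairs = 10.
Step 3: tau = (C - D)/(n(n-1)/2) = (9 - 1)/10 = 0.800000.
Step 4: Exact two-sided p-value (enumerate n! = 120 permutations of y under H0): p = 0.083333.
Step 5: alpha = 0.05. fail to reject H0.

tau_b = 0.8000 (C=9, D=1), p = 0.083333, fail to reject H0.


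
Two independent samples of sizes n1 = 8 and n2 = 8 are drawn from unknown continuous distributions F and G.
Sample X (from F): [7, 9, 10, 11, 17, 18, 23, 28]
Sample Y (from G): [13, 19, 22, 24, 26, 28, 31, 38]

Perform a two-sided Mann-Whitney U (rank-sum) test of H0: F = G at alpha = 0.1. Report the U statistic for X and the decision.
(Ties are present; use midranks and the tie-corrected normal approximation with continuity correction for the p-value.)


Step 1: Combine and sort all 16 observations; assign midranks.
sorted (value, group): (7,X), (9,X), (10,X), (11,X), (13,Y), (17,X), (18,X), (19,Y), (22,Y), (23,X), (24,Y), (26,Y), (28,X), (28,Y), (31,Y), (38,Y)
ranks: 7->1, 9->2, 10->3, 11->4, 13->5, 17->6, 18->7, 19->8, 22->9, 23->10, 24->11, 26->12, 28->13.5, 28->13.5, 31->15, 38->16
Step 2: Rank sum for X: R1 = 1 + 2 + 3 + 4 + 6 + 7 + 10 + 13.5 = 46.5.
Step 3: U_X = R1 - n1(n1+1)/2 = 46.5 - 8*9/2 = 46.5 - 36 = 10.5.
       U_Y = n1*n2 - U_X = 64 - 10.5 = 53.5.
Step 4: Ties are present, so use the tie-corrected normal approximation (with continuity correction) for the p-value.
Step 5: p-value = 0.027310; compare to alpha = 0.1. reject H0.

U_X = 10.5, p = 0.027310, reject H0 at alpha = 0.1.


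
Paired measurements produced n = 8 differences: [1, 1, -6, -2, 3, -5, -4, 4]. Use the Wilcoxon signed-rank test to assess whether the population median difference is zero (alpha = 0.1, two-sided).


Step 1: Drop any zero differences (none here) and take |d_i|.
|d| = [1, 1, 6, 2, 3, 5, 4, 4]
Step 2: Midrank |d_i| (ties get averaged ranks).
ranks: |1|->1.5, |1|->1.5, |6|->8, |2|->3, |3|->4, |5|->7, |4|->5.5, |4|->5.5
Step 3: Attach original signs; sum ranks with positive sign and with negative sign.
W+ = 1.5 + 1.5 + 4 + 5.5 = 12.5
W- = 8 + 3 + 7 + 5.5 = 23.5
(Check: W+ + W- = 36 should equal n(n+1)/2 = 36.)
Step 4: Test statistic W = min(W+, W-) = 12.5.
Step 5: Ties in |d|, so use the tie-corrected normal approximation.
        E[W] = n(n+1)/4 = 8*9/4 = 18.
        Tie groups: |d|=1 (t=2), |d|=4 (t=2); sum(t^3 - t) = 12.
        Var[W] = n(n+1)(2n+1)/24 - sum(t^3-t)/48 = 1224/24 - 12/48 = 50.75.
        z = (W - E[W]) / sqrt(Var[W]) = (12.5 - 18) / 7.1239 = -0.7720.
        Two-sided p = 2*Phi(z) = 0.440086.
Step 6: alpha = 0.1. fail to reject H0.

W+ = 12.5, W- = 23.5, W = min = 12.5, p = 0.440086, fail to reject H0.


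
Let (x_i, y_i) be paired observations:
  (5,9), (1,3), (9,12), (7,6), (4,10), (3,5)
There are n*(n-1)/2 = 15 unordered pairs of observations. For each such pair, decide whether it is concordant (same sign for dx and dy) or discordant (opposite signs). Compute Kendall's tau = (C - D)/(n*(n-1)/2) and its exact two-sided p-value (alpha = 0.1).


Step 1: Enumerate the 15 unordered pairs (i,j) with i<j and classify each by sign(x_j-x_i) * sign(y_j-y_i).
  (1,2):dx=-4,dy=-6->C; (1,3):dx=+4,dy=+3->C; (1,4):dx=+2,dy=-3->D; (1,5):dx=-1,dy=+1->D
  (1,6):dx=-2,dy=-4->C; (2,3):dx=+8,dy=+9->C; (2,4):dx=+6,dy=+3->C; (2,5):dx=+3,dy=+7->C
  (2,6):dx=+2,dy=+2->C; (3,4):dx=-2,dy=-6->C; (3,5):dx=-5,dy=-2->C; (3,6):dx=-6,dy=-7->C
  (4,5):dx=-3,dy=+4->D; (4,6):dx=-4,dy=-1->C; (5,6):dx=-1,dy=-5->C
Step 2: C = 12, D = 3, total pairs = 15.
Step 3: tau = (C - D)/(n(n-1)/2) = (12 - 3)/15 = 0.600000.
Step 4: Exact two-sided p-value (enumerate n! = 720 permutations of y under H0): p = 0.136111.
Step 5: alpha = 0.1. fail to reject H0.

tau_b = 0.6000 (C=12, D=3), p = 0.136111, fail to reject H0.


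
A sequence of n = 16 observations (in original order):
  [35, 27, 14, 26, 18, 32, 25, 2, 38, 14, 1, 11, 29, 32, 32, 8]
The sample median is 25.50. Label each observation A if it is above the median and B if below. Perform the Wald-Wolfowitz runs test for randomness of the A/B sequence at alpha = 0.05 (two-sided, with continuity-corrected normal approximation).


Step 1: Compute median = 25.50; label A = above, B = below.
Labels in order: AABABABBABBBAAAB  (n_A = 8, n_B = 8)
Step 2: Count runs R = 10.
Step 3: Under H0 (random ordering), E[R] = 2*n_A*n_B/(n_A+n_B) + 1 = 2*8*8/16 + 1 = 9.0000.
        Var[R] = 2*n_A*n_B*(2*n_A*n_B - n_A - n_B) / ((n_A+n_B)^2 * (n_A+n_B-1)) = 14336/3840 = 3.7333.
        SD[R] = 1.9322.
Step 4: Continuity-corrected z = (R - 0.5 - E[R]) / SD[R] = (10 - 0.5 - 9.0000) / 1.9322 = 0.2588.
Step 5: Two-sided p-value via normal approximation = 2*(1 - Phi(|z|)) = 0.795809.
Step 6: alpha = 0.05. fail to reject H0.

R = 10, z = 0.2588, p = 0.795809, fail to reject H0.


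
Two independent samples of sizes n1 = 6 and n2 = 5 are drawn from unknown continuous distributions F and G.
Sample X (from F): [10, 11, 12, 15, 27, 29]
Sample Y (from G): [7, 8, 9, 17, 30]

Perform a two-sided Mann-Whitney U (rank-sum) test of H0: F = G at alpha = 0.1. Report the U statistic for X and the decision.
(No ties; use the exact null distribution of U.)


Step 1: Combine and sort all 11 observations; assign midranks.
sorted (value, group): (7,Y), (8,Y), (9,Y), (10,X), (11,X), (12,X), (15,X), (17,Y), (27,X), (29,X), (30,Y)
ranks: 7->1, 8->2, 9->3, 10->4, 11->5, 12->6, 15->7, 17->8, 27->9, 29->10, 30->11
Step 2: Rank sum for X: R1 = 4 + 5 + 6 + 7 + 9 + 10 = 41.
Step 3: U_X = R1 - n1(n1+1)/2 = 41 - 6*7/2 = 41 - 21 = 20.
       U_Y = n1*n2 - U_X = 30 - 20 = 10.
Step 4: No ties, so the exact null distribution of U (based on enumerating the C(11,6) = 462 equally likely rank assignments) gives the two-sided p-value.
Step 5: p-value = 0.428571; compare to alpha = 0.1. fail to reject H0.

U_X = 20, p = 0.428571, fail to reject H0 at alpha = 0.1.


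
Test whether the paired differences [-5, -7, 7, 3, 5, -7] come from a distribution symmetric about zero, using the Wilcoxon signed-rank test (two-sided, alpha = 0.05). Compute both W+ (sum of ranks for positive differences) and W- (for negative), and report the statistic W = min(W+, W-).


Step 1: Drop any zero differences (none here) and take |d_i|.
|d| = [5, 7, 7, 3, 5, 7]
Step 2: Midrank |d_i| (ties get averaged ranks).
ranks: |5|->2.5, |7|->5, |7|->5, |3|->1, |5|->2.5, |7|->5
Step 3: Attach original signs; sum ranks with positive sign and with negative sign.
W+ = 5 + 1 + 2.5 = 8.5
W- = 2.5 + 5 + 5 = 12.5
(Check: W+ + W- = 21 should equal n(n+1)/2 = 21.)
Step 4: Test statistic W = min(W+, W-) = 8.5.
Step 5: Ties in |d|, so use the tie-corrected normal approximation.
        E[W] = n(n+1)/4 = 6*7/4 = 10.5.
        Tie groups: |d|=5 (t=2), |d|=7 (t=3); sum(t^3 - t) = 30.
        Var[W] = n(n+1)(2n+1)/24 - sum(t^3-t)/48 = 546/24 - 30/48 = 22.125.
        z = (W - E[W]) / sqrt(Var[W]) = (8.5 - 10.5) / 4.7037 = -0.4252.
        Two-sided p = 2*Phi(z) = 0.670694.
Step 6: alpha = 0.05. fail to reject H0.

W+ = 8.5, W- = 12.5, W = min = 8.5, p = 0.670694, fail to reject H0.


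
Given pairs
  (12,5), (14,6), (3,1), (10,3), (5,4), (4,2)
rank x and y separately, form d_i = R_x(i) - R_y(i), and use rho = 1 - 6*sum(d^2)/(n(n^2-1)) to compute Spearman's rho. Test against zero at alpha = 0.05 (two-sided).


Step 1: Rank x and y separately (midranks; no ties here).
rank(x): 12->5, 14->6, 3->1, 10->4, 5->3, 4->2
rank(y): 5->5, 6->6, 1->1, 3->3, 4->4, 2->2
Step 2: d_i = R_x(i) - R_y(i); compute d_i^2.
  (5-5)^2=0, (6-6)^2=0, (1-1)^2=0, (4-3)^2=1, (3-4)^2=1, (2-2)^2=0
sum(d^2) = 2.
Step 3: rho = 1 - 6*2 / (6*(6^2 - 1)) = 1 - 12/210 = 0.942857.
Step 4: Under H0, t = rho * sqrt((n-2)/(1-rho^2)) = 5.6595 ~ t(4).
Step 5: Two-sided p-value from the t-distribution with 4 df = 0.004805.
Step 6: alpha = 0.05. reject H0.

rho = 0.9429, p = 0.004805, reject H0 at alpha = 0.05.


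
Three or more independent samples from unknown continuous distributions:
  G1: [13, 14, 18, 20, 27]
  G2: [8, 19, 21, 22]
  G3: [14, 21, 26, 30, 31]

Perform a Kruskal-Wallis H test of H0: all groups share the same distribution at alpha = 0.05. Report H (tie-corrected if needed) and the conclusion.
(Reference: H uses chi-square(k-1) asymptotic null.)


Step 1: Combine all N = 14 observations and assign midranks.
sorted (value, group, rank): (8,G2,1), (13,G1,2), (14,G1,3.5), (14,G3,3.5), (18,G1,5), (19,G2,6), (20,G1,7), (21,G2,8.5), (21,G3,8.5), (22,G2,10), (26,G3,11), (27,G1,12), (30,G3,13), (31,G3,14)
Step 2: Sum ranks within each group.
R_1 = 29.5 (n_1 = 5)
R_2 = 25.5 (n_2 = 4)
R_3 = 50 (n_3 = 5)
Step 3: H = 12/(N(N+1)) * sum(R_i^2/n_i) - 3(N+1)
     = 12/(14*15) * (29.5^2/5 + 25.5^2/4 + 50^2/5) - 3*15
     = 0.057143 * 836.612 - 45
     = 2.806429.
Step 4: Ties present; correction factor C = 1 - 12/(14^3 - 14) = 0.995604. Corrected H = 2.806429 / 0.995604 = 2.818819.
Step 5: Under H0, H ~ chi^2(2); p-value = 0.244287.
Step 6: alpha = 0.05. fail to reject H0.

H = 2.8188, df = 2, p = 0.244287, fail to reject H0.


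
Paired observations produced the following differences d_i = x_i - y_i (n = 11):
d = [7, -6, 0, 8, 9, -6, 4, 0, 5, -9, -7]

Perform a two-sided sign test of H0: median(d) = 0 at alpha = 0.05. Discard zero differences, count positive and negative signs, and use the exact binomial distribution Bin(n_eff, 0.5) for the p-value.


Step 1: Discard zero differences. Original n = 11; n_eff = number of nonzero differences = 9.
Nonzero differences (with sign): +7, -6, +8, +9, -6, +4, +5, -9, -7
Step 2: Count signs: positive = 5, negative = 4.
Step 3: Under H0: P(positive) = 0.5, so the number of positives S ~ Bin(9, 0.5).
Step 4: Two-sided exact p-value = sum of Bin(9,0.5) probabilities at or below the observed probability = 1.000000.
Step 5: alpha = 0.05. fail to reject H0.

n_eff = 9, pos = 5, neg = 4, p = 1.000000, fail to reject H0.


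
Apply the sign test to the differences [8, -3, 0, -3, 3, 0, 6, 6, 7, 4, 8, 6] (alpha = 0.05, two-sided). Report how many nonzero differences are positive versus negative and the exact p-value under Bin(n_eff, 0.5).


Step 1: Discard zero differences. Original n = 12; n_eff = number of nonzero differences = 10.
Nonzero differences (with sign): +8, -3, -3, +3, +6, +6, +7, +4, +8, +6
Step 2: Count signs: positive = 8, negative = 2.
Step 3: Under H0: P(positive) = 0.5, so the number of positives S ~ Bin(10, 0.5).
Step 4: Two-sided exact p-value = sum of Bin(10,0.5) probabilities at or below the observed probability = 0.109375.
Step 5: alpha = 0.05. fail to reject H0.

n_eff = 10, pos = 8, neg = 2, p = 0.109375, fail to reject H0.


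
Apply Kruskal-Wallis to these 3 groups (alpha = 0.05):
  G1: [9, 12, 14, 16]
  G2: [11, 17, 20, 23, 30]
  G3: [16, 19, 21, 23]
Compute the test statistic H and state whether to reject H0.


Step 1: Combine all N = 13 observations and assign midranks.
sorted (value, group, rank): (9,G1,1), (11,G2,2), (12,G1,3), (14,G1,4), (16,G1,5.5), (16,G3,5.5), (17,G2,7), (19,G3,8), (20,G2,9), (21,G3,10), (23,G2,11.5), (23,G3,11.5), (30,G2,13)
Step 2: Sum ranks within each group.
R_1 = 13.5 (n_1 = 4)
R_2 = 42.5 (n_2 = 5)
R_3 = 35 (n_3 = 4)
Step 3: H = 12/(N(N+1)) * sum(R_i^2/n_i) - 3(N+1)
     = 12/(13*14) * (13.5^2/4 + 42.5^2/5 + 35^2/4) - 3*14
     = 0.065934 * 713.062 - 42
     = 5.015110.
Step 4: Ties present; correction factor C = 1 - 12/(13^3 - 13) = 0.994505. Corrected H = 5.015110 / 0.994505 = 5.042818.
Step 5: Under H0, H ~ chi^2(2); p-value = 0.080346.
Step 6: alpha = 0.05. fail to reject H0.

H = 5.0428, df = 2, p = 0.080346, fail to reject H0.


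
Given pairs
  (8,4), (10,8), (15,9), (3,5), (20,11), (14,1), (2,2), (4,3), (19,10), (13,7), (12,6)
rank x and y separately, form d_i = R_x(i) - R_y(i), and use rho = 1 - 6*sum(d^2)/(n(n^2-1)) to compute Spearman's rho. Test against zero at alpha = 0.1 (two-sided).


Step 1: Rank x and y separately (midranks; no ties here).
rank(x): 8->4, 10->5, 15->9, 3->2, 20->11, 14->8, 2->1, 4->3, 19->10, 13->7, 12->6
rank(y): 4->4, 8->8, 9->9, 5->5, 11->11, 1->1, 2->2, 3->3, 10->10, 7->7, 6->6
Step 2: d_i = R_x(i) - R_y(i); compute d_i^2.
  (4-4)^2=0, (5-8)^2=9, (9-9)^2=0, (2-5)^2=9, (11-11)^2=0, (8-1)^2=49, (1-2)^2=1, (3-3)^2=0, (10-10)^2=0, (7-7)^2=0, (6-6)^2=0
sum(d^2) = 68.
Step 3: rho = 1 - 6*68 / (11*(11^2 - 1)) = 1 - 408/1320 = 0.690909.
Step 4: Under H0, t = rho * sqrt((n-2)/(1-rho^2)) = 2.8671 ~ t(9).
Step 5: Two-sided p-value from the t-distribution with 9 df = 0.018565.
Step 6: alpha = 0.1. reject H0.

rho = 0.6909, p = 0.018565, reject H0 at alpha = 0.1.


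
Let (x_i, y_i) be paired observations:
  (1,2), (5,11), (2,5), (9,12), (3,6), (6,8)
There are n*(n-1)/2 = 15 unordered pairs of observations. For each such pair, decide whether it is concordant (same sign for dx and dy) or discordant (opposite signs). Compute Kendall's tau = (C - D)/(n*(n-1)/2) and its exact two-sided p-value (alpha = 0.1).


Step 1: Enumerate the 15 unordered pairs (i,j) with i<j and classify each by sign(x_j-x_i) * sign(y_j-y_i).
  (1,2):dx=+4,dy=+9->C; (1,3):dx=+1,dy=+3->C; (1,4):dx=+8,dy=+10->C; (1,5):dx=+2,dy=+4->C
  (1,6):dx=+5,dy=+6->C; (2,3):dx=-3,dy=-6->C; (2,4):dx=+4,dy=+1->C; (2,5):dx=-2,dy=-5->C
  (2,6):dx=+1,dy=-3->D; (3,4):dx=+7,dy=+7->C; (3,5):dx=+1,dy=+1->C; (3,6):dx=+4,dy=+3->C
  (4,5):dx=-6,dy=-6->C; (4,6):dx=-3,dy=-4->C; (5,6):dx=+3,dy=+2->C
Step 2: C = 14, D = 1, total pairs = 15.
Step 3: tau = (C - D)/(n(n-1)/2) = (14 - 1)/15 = 0.866667.
Step 4: Exact two-sided p-value (enumerate n! = 720 permutations of y under H0): p = 0.016667.
Step 5: alpha = 0.1. reject H0.

tau_b = 0.8667 (C=14, D=1), p = 0.016667, reject H0.


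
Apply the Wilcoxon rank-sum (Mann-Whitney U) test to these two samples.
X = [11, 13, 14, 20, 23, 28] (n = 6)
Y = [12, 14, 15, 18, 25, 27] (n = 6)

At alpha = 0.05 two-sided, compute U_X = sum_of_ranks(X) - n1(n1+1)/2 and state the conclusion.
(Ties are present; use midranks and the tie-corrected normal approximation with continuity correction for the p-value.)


Step 1: Combine and sort all 12 observations; assign midranks.
sorted (value, group): (11,X), (12,Y), (13,X), (14,X), (14,Y), (15,Y), (18,Y), (20,X), (23,X), (25,Y), (27,Y), (28,X)
ranks: 11->1, 12->2, 13->3, 14->4.5, 14->4.5, 15->6, 18->7, 20->8, 23->9, 25->10, 27->11, 28->12
Step 2: Rank sum for X: R1 = 1 + 3 + 4.5 + 8 + 9 + 12 = 37.5.
Step 3: U_X = R1 - n1(n1+1)/2 = 37.5 - 6*7/2 = 37.5 - 21 = 16.5.
       U_Y = n1*n2 - U_X = 36 - 16.5 = 19.5.
Step 4: Ties are present, so use the tie-corrected normal approximation (with continuity correction) for the p-value.
Step 5: p-value = 0.872559; compare to alpha = 0.05. fail to reject H0.

U_X = 16.5, p = 0.872559, fail to reject H0 at alpha = 0.05.


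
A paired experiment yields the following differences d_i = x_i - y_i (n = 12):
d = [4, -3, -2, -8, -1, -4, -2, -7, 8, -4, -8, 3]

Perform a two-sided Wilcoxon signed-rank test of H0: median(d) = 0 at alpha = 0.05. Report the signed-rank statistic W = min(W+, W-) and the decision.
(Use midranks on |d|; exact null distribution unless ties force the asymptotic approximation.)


Step 1: Drop any zero differences (none here) and take |d_i|.
|d| = [4, 3, 2, 8, 1, 4, 2, 7, 8, 4, 8, 3]
Step 2: Midrank |d_i| (ties get averaged ranks).
ranks: |4|->7, |3|->4.5, |2|->2.5, |8|->11, |1|->1, |4|->7, |2|->2.5, |7|->9, |8|->11, |4|->7, |8|->11, |3|->4.5
Step 3: Attach original signs; sum ranks with positive sign and with negative sign.
W+ = 7 + 11 + 4.5 = 22.5
W- = 4.5 + 2.5 + 11 + 1 + 7 + 2.5 + 9 + 7 + 11 = 55.5
(Check: W+ + W- = 78 should equal n(n+1)/2 = 78.)
Step 4: Test statistic W = min(W+, W-) = 22.5.
Step 5: Ties in |d|, so use the tie-corrected normal approximation.
        E[W] = n(n+1)/4 = 12*13/4 = 39.
        Tie groups: |d|=2 (t=2), |d|=3 (t=2), |d|=4 (t=3), |d|=8 (t=3); sum(t^3 - t) = 60.
        Var[W] = n(n+1)(2n+1)/24 - sum(t^3-t)/48 = 3900/24 - 60/48 = 161.25.
        z = (W - E[W]) / sqrt(Var[W]) = (22.5 - 39) / 12.6984 = -1.2994.
        Two-sided p = 2*Phi(z) = 0.193816.
Step 6: alpha = 0.05. fail to reject H0.

W+ = 22.5, W- = 55.5, W = min = 22.5, p = 0.193816, fail to reject H0.


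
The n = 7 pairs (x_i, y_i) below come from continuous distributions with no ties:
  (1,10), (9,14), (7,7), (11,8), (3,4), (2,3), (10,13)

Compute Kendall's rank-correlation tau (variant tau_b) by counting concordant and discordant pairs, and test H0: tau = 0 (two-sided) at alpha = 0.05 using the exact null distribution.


Step 1: Enumerate the 21 unordered pairs (i,j) with i<j and classify each by sign(x_j-x_i) * sign(y_j-y_i).
  (1,2):dx=+8,dy=+4->C; (1,3):dx=+6,dy=-3->D; (1,4):dx=+10,dy=-2->D; (1,5):dx=+2,dy=-6->D
  (1,6):dx=+1,dy=-7->D; (1,7):dx=+9,dy=+3->C; (2,3):dx=-2,dy=-7->C; (2,4):dx=+2,dy=-6->D
  (2,5):dx=-6,dy=-10->C; (2,6):dx=-7,dy=-11->C; (2,7):dx=+1,dy=-1->D; (3,4):dx=+4,dy=+1->C
  (3,5):dx=-4,dy=-3->C; (3,6):dx=-5,dy=-4->C; (3,7):dx=+3,dy=+6->C; (4,5):dx=-8,dy=-4->C
  (4,6):dx=-9,dy=-5->C; (4,7):dx=-1,dy=+5->D; (5,6):dx=-1,dy=-1->C; (5,7):dx=+7,dy=+9->C
  (6,7):dx=+8,dy=+10->C
Step 2: C = 14, D = 7, total pairs = 21.
Step 3: tau = (C - D)/(n(n-1)/2) = (14 - 7)/21 = 0.333333.
Step 4: Exact two-sided p-value (enumerate n! = 5040 permutations of y under H0): p = 0.381349.
Step 5: alpha = 0.05. fail to reject H0.

tau_b = 0.3333 (C=14, D=7), p = 0.381349, fail to reject H0.


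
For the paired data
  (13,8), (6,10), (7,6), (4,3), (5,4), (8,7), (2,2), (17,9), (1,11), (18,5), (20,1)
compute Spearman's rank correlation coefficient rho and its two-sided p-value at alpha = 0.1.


Step 1: Rank x and y separately (midranks; no ties here).
rank(x): 13->8, 6->5, 7->6, 4->3, 5->4, 8->7, 2->2, 17->9, 1->1, 18->10, 20->11
rank(y): 8->8, 10->10, 6->6, 3->3, 4->4, 7->7, 2->2, 9->9, 11->11, 5->5, 1->1
Step 2: d_i = R_x(i) - R_y(i); compute d_i^2.
  (8-8)^2=0, (5-10)^2=25, (6-6)^2=0, (3-3)^2=0, (4-4)^2=0, (7-7)^2=0, (2-2)^2=0, (9-9)^2=0, (1-11)^2=100, (10-5)^2=25, (11-1)^2=100
sum(d^2) = 250.
Step 3: rho = 1 - 6*250 / (11*(11^2 - 1)) = 1 - 1500/1320 = -0.136364.
Step 4: Under H0, t = rho * sqrt((n-2)/(1-rho^2)) = -0.4129 ~ t(9).
Step 5: Two-sided p-value from the t-distribution with 9 df = 0.689309.
Step 6: alpha = 0.1. fail to reject H0.

rho = -0.1364, p = 0.689309, fail to reject H0 at alpha = 0.1.


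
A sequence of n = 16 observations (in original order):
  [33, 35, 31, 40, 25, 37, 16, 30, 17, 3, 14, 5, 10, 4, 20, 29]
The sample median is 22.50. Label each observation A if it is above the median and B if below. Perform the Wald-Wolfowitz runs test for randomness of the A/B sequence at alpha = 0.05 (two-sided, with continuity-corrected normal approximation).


Step 1: Compute median = 22.50; label A = above, B = below.
Labels in order: AAAAAABABBBBBBBA  (n_A = 8, n_B = 8)
Step 2: Count runs R = 5.
Step 3: Under H0 (random ordering), E[R] = 2*n_A*n_B/(n_A+n_B) + 1 = 2*8*8/16 + 1 = 9.0000.
        Var[R] = 2*n_A*n_B*(2*n_A*n_B - n_A - n_B) / ((n_A+n_B)^2 * (n_A+n_B-1)) = 14336/3840 = 3.7333.
        SD[R] = 1.9322.
Step 4: Continuity-corrected z = (R + 0.5 - E[R]) / SD[R] = (5 + 0.5 - 9.0000) / 1.9322 = -1.8114.
Step 5: Two-sided p-value via normal approximation = 2*(1 - Phi(|z|)) = 0.070076.
Step 6: alpha = 0.05. fail to reject H0.

R = 5, z = -1.8114, p = 0.070076, fail to reject H0.


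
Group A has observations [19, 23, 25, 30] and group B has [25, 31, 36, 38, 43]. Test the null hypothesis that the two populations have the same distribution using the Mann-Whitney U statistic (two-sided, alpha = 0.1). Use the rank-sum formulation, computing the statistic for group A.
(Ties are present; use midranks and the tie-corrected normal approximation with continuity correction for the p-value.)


Step 1: Combine and sort all 9 observations; assign midranks.
sorted (value, group): (19,X), (23,X), (25,X), (25,Y), (30,X), (31,Y), (36,Y), (38,Y), (43,Y)
ranks: 19->1, 23->2, 25->3.5, 25->3.5, 30->5, 31->6, 36->7, 38->8, 43->9
Step 2: Rank sum for X: R1 = 1 + 2 + 3.5 + 5 = 11.5.
Step 3: U_X = R1 - n1(n1+1)/2 = 11.5 - 4*5/2 = 11.5 - 10 = 1.5.
       U_Y = n1*n2 - U_X = 20 - 1.5 = 18.5.
Step 4: Ties are present, so use the tie-corrected normal approximation (with continuity correction) for the p-value.
Step 5: p-value = 0.049090; compare to alpha = 0.1. reject H0.

U_X = 1.5, p = 0.049090, reject H0 at alpha = 0.1.


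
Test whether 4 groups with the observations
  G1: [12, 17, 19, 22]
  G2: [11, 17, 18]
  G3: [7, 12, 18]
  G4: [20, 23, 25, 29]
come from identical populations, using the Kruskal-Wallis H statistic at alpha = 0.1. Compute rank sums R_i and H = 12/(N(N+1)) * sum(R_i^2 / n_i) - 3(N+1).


Step 1: Combine all N = 14 observations and assign midranks.
sorted (value, group, rank): (7,G3,1), (11,G2,2), (12,G1,3.5), (12,G3,3.5), (17,G1,5.5), (17,G2,5.5), (18,G2,7.5), (18,G3,7.5), (19,G1,9), (20,G4,10), (22,G1,11), (23,G4,12), (25,G4,13), (29,G4,14)
Step 2: Sum ranks within each group.
R_1 = 29 (n_1 = 4)
R_2 = 15 (n_2 = 3)
R_3 = 12 (n_3 = 3)
R_4 = 49 (n_4 = 4)
Step 3: H = 12/(N(N+1)) * sum(R_i^2/n_i) - 3(N+1)
     = 12/(14*15) * (29^2/4 + 15^2/3 + 12^2/3 + 49^2/4) - 3*15
     = 0.057143 * 933.5 - 45
     = 8.342857.
Step 4: Ties present; correction factor C = 1 - 18/(14^3 - 14) = 0.993407. Corrected H = 8.342857 / 0.993407 = 8.398230.
Step 5: Under H0, H ~ chi^2(3); p-value = 0.038460.
Step 6: alpha = 0.1. reject H0.

H = 8.3982, df = 3, p = 0.038460, reject H0.


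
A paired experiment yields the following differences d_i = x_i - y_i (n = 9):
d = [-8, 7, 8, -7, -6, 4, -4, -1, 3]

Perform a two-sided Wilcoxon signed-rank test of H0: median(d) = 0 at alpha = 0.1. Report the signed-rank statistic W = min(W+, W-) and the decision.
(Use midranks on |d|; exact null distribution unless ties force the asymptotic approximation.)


Step 1: Drop any zero differences (none here) and take |d_i|.
|d| = [8, 7, 8, 7, 6, 4, 4, 1, 3]
Step 2: Midrank |d_i| (ties get averaged ranks).
ranks: |8|->8.5, |7|->6.5, |8|->8.5, |7|->6.5, |6|->5, |4|->3.5, |4|->3.5, |1|->1, |3|->2
Step 3: Attach original signs; sum ranks with positive sign and with negative sign.
W+ = 6.5 + 8.5 + 3.5 + 2 = 20.5
W- = 8.5 + 6.5 + 5 + 3.5 + 1 = 24.5
(Check: W+ + W- = 45 should equal n(n+1)/2 = 45.)
Step 4: Test statistic W = min(W+, W-) = 20.5.
Step 5: Ties in |d|, so use the tie-corrected normal approximation.
        E[W] = n(n+1)/4 = 9*10/4 = 22.5.
        Tie groups: |d|=4 (t=2), |d|=7 (t=2), |d|=8 (t=2); sum(t^3 - t) = 18.
        Var[W] = n(n+1)(2n+1)/24 - sum(t^3-t)/48 = 1710/24 - 18/48 = 70.875.
        z = (W - E[W]) / sqrt(Var[W]) = (20.5 - 22.5) / 8.4187 = -0.2376.
        Two-sided p = 2*Phi(z) = 0.812218.
Step 6: alpha = 0.1. fail to reject H0.

W+ = 20.5, W- = 24.5, W = min = 20.5, p = 0.812218, fail to reject H0.


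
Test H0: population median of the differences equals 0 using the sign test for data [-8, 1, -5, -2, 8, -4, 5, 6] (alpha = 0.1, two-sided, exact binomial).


Step 1: Discard zero differences. Original n = 8; n_eff = number of nonzero differences = 8.
Nonzero differences (with sign): -8, +1, -5, -2, +8, -4, +5, +6
Step 2: Count signs: positive = 4, negative = 4.
Step 3: Under H0: P(positive) = 0.5, so the number of positives S ~ Bin(8, 0.5).
Step 4: Two-sided exact p-value = sum of Bin(8,0.5) probabilities at or below the observed probability = 1.000000.
Step 5: alpha = 0.1. fail to reject H0.

n_eff = 8, pos = 4, neg = 4, p = 1.000000, fail to reject H0.


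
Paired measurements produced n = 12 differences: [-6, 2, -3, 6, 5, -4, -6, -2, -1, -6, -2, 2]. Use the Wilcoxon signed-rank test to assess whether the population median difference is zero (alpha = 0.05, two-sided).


Step 1: Drop any zero differences (none here) and take |d_i|.
|d| = [6, 2, 3, 6, 5, 4, 6, 2, 1, 6, 2, 2]
Step 2: Midrank |d_i| (ties get averaged ranks).
ranks: |6|->10.5, |2|->3.5, |3|->6, |6|->10.5, |5|->8, |4|->7, |6|->10.5, |2|->3.5, |1|->1, |6|->10.5, |2|->3.5, |2|->3.5
Step 3: Attach original signs; sum ranks with positive sign and with negative sign.
W+ = 3.5 + 10.5 + 8 + 3.5 = 25.5
W- = 10.5 + 6 + 7 + 10.5 + 3.5 + 1 + 10.5 + 3.5 = 52.5
(Check: W+ + W- = 78 should equal n(n+1)/2 = 78.)
Step 4: Test statistic W = min(W+, W-) = 25.5.
Step 5: Ties in |d|, so use the tie-corrected normal approximation.
        E[W] = n(n+1)/4 = 12*13/4 = 39.
        Tie groups: |d|=2 (t=4), |d|=6 (t=4); sum(t^3 - t) = 120.
        Var[W] = n(n+1)(2n+1)/24 - sum(t^3-t)/48 = 3900/24 - 120/48 = 160.
        z = (W - E[W]) / sqrt(Var[W]) = (25.5 - 39) / 12.6491 = -1.0673.
        Two-sided p = 2*Phi(z) = 0.285851.
Step 6: alpha = 0.05. fail to reject H0.

W+ = 25.5, W- = 52.5, W = min = 25.5, p = 0.285851, fail to reject H0.


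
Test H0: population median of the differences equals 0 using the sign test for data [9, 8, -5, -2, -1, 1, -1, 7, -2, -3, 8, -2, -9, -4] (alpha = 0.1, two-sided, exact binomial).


Step 1: Discard zero differences. Original n = 14; n_eff = number of nonzero differences = 14.
Nonzero differences (with sign): +9, +8, -5, -2, -1, +1, -1, +7, -2, -3, +8, -2, -9, -4
Step 2: Count signs: positive = 5, negative = 9.
Step 3: Under H0: P(positive) = 0.5, so the number of positives S ~ Bin(14, 0.5).
Step 4: Two-sided exact p-value = sum of Bin(14,0.5) probabilities at or below the observed probability = 0.423950.
Step 5: alpha = 0.1. fail to reject H0.

n_eff = 14, pos = 5, neg = 9, p = 0.423950, fail to reject H0.


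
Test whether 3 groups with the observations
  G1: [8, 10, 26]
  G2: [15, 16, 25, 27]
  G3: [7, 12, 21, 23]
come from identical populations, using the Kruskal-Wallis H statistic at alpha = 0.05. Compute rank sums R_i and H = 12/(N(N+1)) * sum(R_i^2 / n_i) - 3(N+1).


Step 1: Combine all N = 11 observations and assign midranks.
sorted (value, group, rank): (7,G3,1), (8,G1,2), (10,G1,3), (12,G3,4), (15,G2,5), (16,G2,6), (21,G3,7), (23,G3,8), (25,G2,9), (26,G1,10), (27,G2,11)
Step 2: Sum ranks within each group.
R_1 = 15 (n_1 = 3)
R_2 = 31 (n_2 = 4)
R_3 = 20 (n_3 = 4)
Step 3: H = 12/(N(N+1)) * sum(R_i^2/n_i) - 3(N+1)
     = 12/(11*12) * (15^2/3 + 31^2/4 + 20^2/4) - 3*12
     = 0.090909 * 415.25 - 36
     = 1.750000.
Step 4: No ties, so H is used without correction.
Step 5: Under H0, H ~ chi^2(2); p-value = 0.416862.
Step 6: alpha = 0.05. fail to reject H0.

H = 1.7500, df = 2, p = 0.416862, fail to reject H0.


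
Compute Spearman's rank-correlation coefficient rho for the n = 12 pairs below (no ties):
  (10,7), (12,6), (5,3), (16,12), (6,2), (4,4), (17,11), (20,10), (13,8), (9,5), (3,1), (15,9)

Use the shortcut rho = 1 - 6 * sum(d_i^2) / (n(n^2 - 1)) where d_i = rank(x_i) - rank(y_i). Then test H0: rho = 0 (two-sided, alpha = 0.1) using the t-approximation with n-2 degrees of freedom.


Step 1: Rank x and y separately (midranks; no ties here).
rank(x): 10->6, 12->7, 5->3, 16->10, 6->4, 4->2, 17->11, 20->12, 13->8, 9->5, 3->1, 15->9
rank(y): 7->7, 6->6, 3->3, 12->12, 2->2, 4->4, 11->11, 10->10, 8->8, 5->5, 1->1, 9->9
Step 2: d_i = R_x(i) - R_y(i); compute d_i^2.
  (6-7)^2=1, (7-6)^2=1, (3-3)^2=0, (10-12)^2=4, (4-2)^2=4, (2-4)^2=4, (11-11)^2=0, (12-10)^2=4, (8-8)^2=0, (5-5)^2=0, (1-1)^2=0, (9-9)^2=0
sum(d^2) = 18.
Step 3: rho = 1 - 6*18 / (12*(12^2 - 1)) = 1 - 108/1716 = 0.937063.
Step 4: Under H0, t = rho * sqrt((n-2)/(1-rho^2)) = 8.4868 ~ t(10).
Step 5: Two-sided p-value from the t-distribution with 10 df = 0.000007.
Step 6: alpha = 0.1. reject H0.

rho = 0.9371, p = 0.000007, reject H0 at alpha = 0.1.


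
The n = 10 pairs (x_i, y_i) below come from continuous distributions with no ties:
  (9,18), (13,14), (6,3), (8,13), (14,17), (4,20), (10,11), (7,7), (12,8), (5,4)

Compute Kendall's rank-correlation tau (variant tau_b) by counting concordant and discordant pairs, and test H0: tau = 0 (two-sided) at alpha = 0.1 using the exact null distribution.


Step 1: Enumerate the 45 unordered pairs (i,j) with i<j and classify each by sign(x_j-x_i) * sign(y_j-y_i).
  (1,2):dx=+4,dy=-4->D; (1,3):dx=-3,dy=-15->C; (1,4):dx=-1,dy=-5->C; (1,5):dx=+5,dy=-1->D
  (1,6):dx=-5,dy=+2->D; (1,7):dx=+1,dy=-7->D; (1,8):dx=-2,dy=-11->C; (1,9):dx=+3,dy=-10->D
  (1,10):dx=-4,dy=-14->C; (2,3):dx=-7,dy=-11->C; (2,4):dx=-5,dy=-1->C; (2,5):dx=+1,dy=+3->C
  (2,6):dx=-9,dy=+6->D; (2,7):dx=-3,dy=-3->C; (2,8):dx=-6,dy=-7->C; (2,9):dx=-1,dy=-6->C
  (2,10):dx=-8,dy=-10->C; (3,4):dx=+2,dy=+10->C; (3,5):dx=+8,dy=+14->C; (3,6):dx=-2,dy=+17->D
  (3,7):dx=+4,dy=+8->C; (3,8):dx=+1,dy=+4->C; (3,9):dx=+6,dy=+5->C; (3,10):dx=-1,dy=+1->D
  (4,5):dx=+6,dy=+4->C; (4,6):dx=-4,dy=+7->D; (4,7):dx=+2,dy=-2->D; (4,8):dx=-1,dy=-6->C
  (4,9):dx=+4,dy=-5->D; (4,10):dx=-3,dy=-9->C; (5,6):dx=-10,dy=+3->D; (5,7):dx=-4,dy=-6->C
  (5,8):dx=-7,dy=-10->C; (5,9):dx=-2,dy=-9->C; (5,10):dx=-9,dy=-13->C; (6,7):dx=+6,dy=-9->D
  (6,8):dx=+3,dy=-13->D; (6,9):dx=+8,dy=-12->D; (6,10):dx=+1,dy=-16->D; (7,8):dx=-3,dy=-4->C
  (7,9):dx=+2,dy=-3->D; (7,10):dx=-5,dy=-7->C; (8,9):dx=+5,dy=+1->C; (8,10):dx=-2,dy=-3->C
  (9,10):dx=-7,dy=-4->C
Step 2: C = 28, D = 17, total pairs = 45.
Step 3: tau = (C - D)/(n(n-1)/2) = (28 - 17)/45 = 0.244444.
Step 4: Exact two-sided p-value (enumerate n! = 3628800 permutations of y under H0): p = 0.380720.
Step 5: alpha = 0.1. fail to reject H0.

tau_b = 0.2444 (C=28, D=17), p = 0.380720, fail to reject H0.


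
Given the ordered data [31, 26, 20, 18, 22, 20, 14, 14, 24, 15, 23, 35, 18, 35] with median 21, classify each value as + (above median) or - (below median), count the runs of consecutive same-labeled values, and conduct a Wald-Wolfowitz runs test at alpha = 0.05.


Step 1: Compute median = 21; label A = above, B = below.
Labels in order: AABBABBBABAABA  (n_A = 7, n_B = 7)
Step 2: Count runs R = 9.
Step 3: Under H0 (random ordering), E[R] = 2*n_A*n_B/(n_A+n_B) + 1 = 2*7*7/14 + 1 = 8.0000.
        Var[R] = 2*n_A*n_B*(2*n_A*n_B - n_A - n_B) / ((n_A+n_B)^2 * (n_A+n_B-1)) = 8232/2548 = 3.2308.
        SD[R] = 1.7974.
Step 4: Continuity-corrected z = (R - 0.5 - E[R]) / SD[R] = (9 - 0.5 - 8.0000) / 1.7974 = 0.2782.
Step 5: Two-sided p-value via normal approximation = 2*(1 - Phi(|z|)) = 0.780879.
Step 6: alpha = 0.05. fail to reject H0.

R = 9, z = 0.2782, p = 0.780879, fail to reject H0.


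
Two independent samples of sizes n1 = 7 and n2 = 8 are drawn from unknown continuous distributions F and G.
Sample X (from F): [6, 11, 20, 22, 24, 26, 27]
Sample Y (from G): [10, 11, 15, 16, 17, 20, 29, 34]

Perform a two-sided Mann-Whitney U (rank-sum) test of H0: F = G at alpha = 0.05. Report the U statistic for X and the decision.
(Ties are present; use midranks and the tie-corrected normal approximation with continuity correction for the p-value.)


Step 1: Combine and sort all 15 observations; assign midranks.
sorted (value, group): (6,X), (10,Y), (11,X), (11,Y), (15,Y), (16,Y), (17,Y), (20,X), (20,Y), (22,X), (24,X), (26,X), (27,X), (29,Y), (34,Y)
ranks: 6->1, 10->2, 11->3.5, 11->3.5, 15->5, 16->6, 17->7, 20->8.5, 20->8.5, 22->10, 24->11, 26->12, 27->13, 29->14, 34->15
Step 2: Rank sum for X: R1 = 1 + 3.5 + 8.5 + 10 + 11 + 12 + 13 = 59.
Step 3: U_X = R1 - n1(n1+1)/2 = 59 - 7*8/2 = 59 - 28 = 31.
       U_Y = n1*n2 - U_X = 56 - 31 = 25.
Step 4: Ties are present, so use the tie-corrected normal approximation (with continuity correction) for the p-value.
Step 5: p-value = 0.771941; compare to alpha = 0.05. fail to reject H0.

U_X = 31, p = 0.771941, fail to reject H0 at alpha = 0.05.


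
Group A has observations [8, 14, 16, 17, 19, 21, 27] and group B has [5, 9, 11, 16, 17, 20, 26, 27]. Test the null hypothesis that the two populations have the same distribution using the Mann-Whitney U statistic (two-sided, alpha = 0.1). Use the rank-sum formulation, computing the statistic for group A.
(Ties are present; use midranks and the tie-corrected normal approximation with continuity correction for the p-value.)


Step 1: Combine and sort all 15 observations; assign midranks.
sorted (value, group): (5,Y), (8,X), (9,Y), (11,Y), (14,X), (16,X), (16,Y), (17,X), (17,Y), (19,X), (20,Y), (21,X), (26,Y), (27,X), (27,Y)
ranks: 5->1, 8->2, 9->3, 11->4, 14->5, 16->6.5, 16->6.5, 17->8.5, 17->8.5, 19->10, 20->11, 21->12, 26->13, 27->14.5, 27->14.5
Step 2: Rank sum for X: R1 = 2 + 5 + 6.5 + 8.5 + 10 + 12 + 14.5 = 58.5.
Step 3: U_X = R1 - n1(n1+1)/2 = 58.5 - 7*8/2 = 58.5 - 28 = 30.5.
       U_Y = n1*n2 - U_X = 56 - 30.5 = 25.5.
Step 4: Ties are present, so use the tie-corrected normal approximation (with continuity correction) for the p-value.
Step 5: p-value = 0.816478; compare to alpha = 0.1. fail to reject H0.

U_X = 30.5, p = 0.816478, fail to reject H0 at alpha = 0.1.


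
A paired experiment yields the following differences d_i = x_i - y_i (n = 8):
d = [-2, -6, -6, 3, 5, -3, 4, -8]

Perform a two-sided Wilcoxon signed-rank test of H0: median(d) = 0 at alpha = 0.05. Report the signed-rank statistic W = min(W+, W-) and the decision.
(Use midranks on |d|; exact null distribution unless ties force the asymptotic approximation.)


Step 1: Drop any zero differences (none here) and take |d_i|.
|d| = [2, 6, 6, 3, 5, 3, 4, 8]
Step 2: Midrank |d_i| (ties get averaged ranks).
ranks: |2|->1, |6|->6.5, |6|->6.5, |3|->2.5, |5|->5, |3|->2.5, |4|->4, |8|->8
Step 3: Attach original signs; sum ranks with positive sign and with negative sign.
W+ = 2.5 + 5 + 4 = 11.5
W- = 1 + 6.5 + 6.5 + 2.5 + 8 = 24.5
(Check: W+ + W- = 36 should equal n(n+1)/2 = 36.)
Step 4: Test statistic W = min(W+, W-) = 11.5.
Step 5: Ties in |d|, so use the tie-corrected normal approximation.
        E[W] = n(n+1)/4 = 8*9/4 = 18.
        Tie groups: |d|=3 (t=2), |d|=6 (t=2); sum(t^3 - t) = 12.
        Var[W] = n(n+1)(2n+1)/24 - sum(t^3-t)/48 = 1224/24 - 12/48 = 50.75.
        z = (W - E[W]) / sqrt(Var[W]) = (11.5 - 18) / 7.1239 = -0.9124.
        Two-sided p = 2*Phi(z) = 0.361547.
Step 6: alpha = 0.05. fail to reject H0.

W+ = 11.5, W- = 24.5, W = min = 11.5, p = 0.361547, fail to reject H0.
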